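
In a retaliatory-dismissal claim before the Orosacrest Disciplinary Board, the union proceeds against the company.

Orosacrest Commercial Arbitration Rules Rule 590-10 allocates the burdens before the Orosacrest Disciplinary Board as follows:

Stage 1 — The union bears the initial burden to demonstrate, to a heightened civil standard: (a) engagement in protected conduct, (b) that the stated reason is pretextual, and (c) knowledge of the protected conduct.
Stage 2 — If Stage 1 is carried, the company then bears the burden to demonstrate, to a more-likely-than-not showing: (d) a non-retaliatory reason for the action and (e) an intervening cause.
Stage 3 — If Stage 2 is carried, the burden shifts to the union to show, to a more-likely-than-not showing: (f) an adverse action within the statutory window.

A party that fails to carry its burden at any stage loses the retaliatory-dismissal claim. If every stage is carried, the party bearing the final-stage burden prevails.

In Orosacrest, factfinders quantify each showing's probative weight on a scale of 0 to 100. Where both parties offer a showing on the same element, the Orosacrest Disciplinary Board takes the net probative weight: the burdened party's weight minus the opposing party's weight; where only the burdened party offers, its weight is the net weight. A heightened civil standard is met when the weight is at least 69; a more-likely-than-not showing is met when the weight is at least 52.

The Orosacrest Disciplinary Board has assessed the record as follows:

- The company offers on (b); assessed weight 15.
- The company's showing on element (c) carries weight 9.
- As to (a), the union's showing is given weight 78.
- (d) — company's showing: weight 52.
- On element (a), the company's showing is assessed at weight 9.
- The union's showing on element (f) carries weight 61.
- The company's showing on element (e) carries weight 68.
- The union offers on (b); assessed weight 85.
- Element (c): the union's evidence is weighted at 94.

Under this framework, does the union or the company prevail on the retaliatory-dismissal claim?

At Stage 1 the union must meet a heightened civil standard (weight is at least 69): on (a) the weight is 78 less the opposing 9 gives net 69, which does reach 69, so (a) meets the standard; on (b) the weight is 85 less the opposing 15 gives net 70, which does reach 69, so (b) meets the standard; on (c) the weight is 94 less the opposing 9 gives net 85, which does reach 69, so (c) meets the standard.
  Stage 1 carried; the burden shifts to the company.
At Stage 2 the company must meet a more-likely-than-not showing (weight is at least 52): on (d) the weight is 52, which does reach 52, so (d) meets the standard; on (e) the weight is 68, which does reach 52, so (e) meets the standard.
  All elements met. The burden passes to the union.
At Stage 3 the union must meet a more-likely-than-not showing (weight is at least 52): on (f) the weight is 61, which does reach 52, so (f) meets the standard.
  Stage 3 carried; the final stage is satisfied.
With every stage satisfied, the union prevails.

union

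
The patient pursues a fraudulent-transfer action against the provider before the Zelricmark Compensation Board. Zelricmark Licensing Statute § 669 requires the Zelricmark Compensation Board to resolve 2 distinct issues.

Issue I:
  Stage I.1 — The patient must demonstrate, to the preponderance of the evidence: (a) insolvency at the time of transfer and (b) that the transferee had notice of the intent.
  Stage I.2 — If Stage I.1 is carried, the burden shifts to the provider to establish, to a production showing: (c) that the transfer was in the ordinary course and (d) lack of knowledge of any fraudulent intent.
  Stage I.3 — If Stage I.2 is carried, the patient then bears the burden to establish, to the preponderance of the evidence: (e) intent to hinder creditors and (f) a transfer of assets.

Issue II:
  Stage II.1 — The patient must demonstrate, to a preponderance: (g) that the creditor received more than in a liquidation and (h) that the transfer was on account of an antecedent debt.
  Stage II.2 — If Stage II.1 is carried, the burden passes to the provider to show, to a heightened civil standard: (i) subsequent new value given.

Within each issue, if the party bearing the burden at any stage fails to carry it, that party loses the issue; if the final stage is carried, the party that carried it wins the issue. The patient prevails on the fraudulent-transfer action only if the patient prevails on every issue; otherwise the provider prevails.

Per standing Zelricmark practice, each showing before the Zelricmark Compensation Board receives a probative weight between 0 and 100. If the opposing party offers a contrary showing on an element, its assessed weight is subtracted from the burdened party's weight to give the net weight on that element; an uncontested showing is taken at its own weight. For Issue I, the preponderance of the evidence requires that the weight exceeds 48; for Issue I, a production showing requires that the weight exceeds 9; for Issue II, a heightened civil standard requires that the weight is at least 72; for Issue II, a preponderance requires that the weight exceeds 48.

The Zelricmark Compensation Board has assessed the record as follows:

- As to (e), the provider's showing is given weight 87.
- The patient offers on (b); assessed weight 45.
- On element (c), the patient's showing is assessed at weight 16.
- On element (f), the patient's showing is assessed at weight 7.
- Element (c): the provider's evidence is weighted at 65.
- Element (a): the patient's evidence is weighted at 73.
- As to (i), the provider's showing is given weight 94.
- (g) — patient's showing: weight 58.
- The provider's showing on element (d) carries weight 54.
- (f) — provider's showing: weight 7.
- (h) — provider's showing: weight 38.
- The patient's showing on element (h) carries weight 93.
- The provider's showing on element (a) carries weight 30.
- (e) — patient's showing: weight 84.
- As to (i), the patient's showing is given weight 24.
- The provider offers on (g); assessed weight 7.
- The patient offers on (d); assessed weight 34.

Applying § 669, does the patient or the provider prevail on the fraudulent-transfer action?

provider

— Issue I —
Stage I.1 — burden on patient; standard: the preponderance of the evidence (weight exceeds 48).
    (a): 73 − 30 = 43 ≤ 48 [not met]
    (b): 45 ≤ 48 [not met]
  Not every element is met, so the patient fails to carry Stage I.1.
The provider prevails on this issue.
— Issue II —
Stage II.1 (patient, a preponderance, weight exceeds 48): (g) net 58−7=51 > 48 — meets; (h) net 93−38=55 > 48 — meets.
  All elements met. The burden passes to the provider.
Stage II.2 (provider, a heightened civil standard, weight is at least 72): (i) net 94−24=70 < 72 — fails.
  The provider does not carry Stage II.2.
The analysis ends at Stage II.2; the patient prevails on this issue.
Per-issue: Issue I → provider; Issue II → patient. The patient must prevail on every issue; overall, the provider prevails.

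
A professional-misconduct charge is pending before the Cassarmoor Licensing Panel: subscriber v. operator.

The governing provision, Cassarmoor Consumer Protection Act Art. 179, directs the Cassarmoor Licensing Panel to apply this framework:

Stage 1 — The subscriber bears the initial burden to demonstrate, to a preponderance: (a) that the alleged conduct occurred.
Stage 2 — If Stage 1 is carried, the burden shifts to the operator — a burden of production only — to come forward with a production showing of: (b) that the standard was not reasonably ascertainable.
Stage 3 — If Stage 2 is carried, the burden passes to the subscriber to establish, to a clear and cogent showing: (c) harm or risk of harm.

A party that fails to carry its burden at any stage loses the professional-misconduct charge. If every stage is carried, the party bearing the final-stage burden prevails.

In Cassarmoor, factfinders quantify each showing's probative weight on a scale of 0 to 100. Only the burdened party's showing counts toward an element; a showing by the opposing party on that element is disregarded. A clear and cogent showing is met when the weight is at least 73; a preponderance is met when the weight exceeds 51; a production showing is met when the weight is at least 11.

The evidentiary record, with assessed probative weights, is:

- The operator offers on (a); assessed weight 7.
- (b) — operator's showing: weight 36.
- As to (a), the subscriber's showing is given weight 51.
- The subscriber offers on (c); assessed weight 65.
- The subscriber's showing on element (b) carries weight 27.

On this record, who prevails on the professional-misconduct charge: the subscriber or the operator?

Stage 1 — burden on subscriber; standard: a preponderance (weight exceeds 51).
    (a): 51 (operator's 7 disregarded) ≤ 51 [not met]
  Stage 1 not carried; the subscriber fails its burden.
So the operator prevails.

operator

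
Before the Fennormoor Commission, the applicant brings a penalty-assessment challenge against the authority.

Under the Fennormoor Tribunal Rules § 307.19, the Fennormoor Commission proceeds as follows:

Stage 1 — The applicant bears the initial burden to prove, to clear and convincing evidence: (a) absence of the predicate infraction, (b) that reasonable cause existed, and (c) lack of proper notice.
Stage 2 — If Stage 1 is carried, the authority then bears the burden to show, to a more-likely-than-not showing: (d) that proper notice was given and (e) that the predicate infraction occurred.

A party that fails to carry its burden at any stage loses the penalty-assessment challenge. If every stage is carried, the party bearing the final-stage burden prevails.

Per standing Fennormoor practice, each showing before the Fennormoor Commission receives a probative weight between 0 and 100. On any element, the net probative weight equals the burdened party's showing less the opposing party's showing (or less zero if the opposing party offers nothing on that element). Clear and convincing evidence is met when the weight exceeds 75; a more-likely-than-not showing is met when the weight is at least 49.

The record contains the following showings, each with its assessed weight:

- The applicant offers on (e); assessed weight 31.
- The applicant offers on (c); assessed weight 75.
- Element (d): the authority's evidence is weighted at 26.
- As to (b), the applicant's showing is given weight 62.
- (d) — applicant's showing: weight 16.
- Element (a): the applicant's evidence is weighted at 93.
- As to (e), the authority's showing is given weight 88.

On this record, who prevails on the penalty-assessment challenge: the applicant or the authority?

At Stage 1 the applicant must meet clear and convincing evidence (weight exceeds 75): on (a) the weight is 93, > 75, so (a) meets the standard; on (b) the weight is 62, which does not exceed 75, so (b) does not meet the standard; on (c) the weight is 75, which does not exceed 75, so (c) does not meet the standard.
  Stage 1 not carried; the applicant fails its burden.
The analysis ends at Stage 1; the authority prevails.

authority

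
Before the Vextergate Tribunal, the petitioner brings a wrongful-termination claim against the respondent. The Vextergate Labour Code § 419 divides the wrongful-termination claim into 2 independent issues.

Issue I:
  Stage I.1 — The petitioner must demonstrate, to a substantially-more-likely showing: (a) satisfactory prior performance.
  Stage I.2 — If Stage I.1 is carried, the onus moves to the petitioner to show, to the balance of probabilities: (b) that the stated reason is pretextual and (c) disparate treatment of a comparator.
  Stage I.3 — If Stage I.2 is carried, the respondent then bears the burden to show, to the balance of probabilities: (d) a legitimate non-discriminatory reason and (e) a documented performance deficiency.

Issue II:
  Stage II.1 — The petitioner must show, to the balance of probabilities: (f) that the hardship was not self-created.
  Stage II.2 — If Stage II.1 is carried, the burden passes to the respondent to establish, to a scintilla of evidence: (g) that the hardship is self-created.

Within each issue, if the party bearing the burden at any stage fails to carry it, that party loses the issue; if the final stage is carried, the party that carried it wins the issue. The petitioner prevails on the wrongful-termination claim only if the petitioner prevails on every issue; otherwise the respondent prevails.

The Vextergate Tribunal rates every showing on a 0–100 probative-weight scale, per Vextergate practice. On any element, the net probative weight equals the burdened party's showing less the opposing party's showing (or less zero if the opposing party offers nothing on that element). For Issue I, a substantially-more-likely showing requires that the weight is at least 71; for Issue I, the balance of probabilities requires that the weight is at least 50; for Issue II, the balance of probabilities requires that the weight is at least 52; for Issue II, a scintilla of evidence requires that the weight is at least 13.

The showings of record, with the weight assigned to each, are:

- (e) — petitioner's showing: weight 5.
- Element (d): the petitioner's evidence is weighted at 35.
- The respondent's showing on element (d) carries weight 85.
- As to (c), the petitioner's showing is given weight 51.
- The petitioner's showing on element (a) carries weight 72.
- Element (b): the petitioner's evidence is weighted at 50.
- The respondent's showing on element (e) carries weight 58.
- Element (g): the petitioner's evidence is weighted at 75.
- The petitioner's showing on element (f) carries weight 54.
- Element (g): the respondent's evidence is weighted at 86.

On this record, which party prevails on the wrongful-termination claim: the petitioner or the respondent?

— Issue I —
At Stage I.1 the petitioner must meet a substantially-more-likely showing (weight is at least 71): on (a) the weight is 72, which does reach 71, so (a) meets the standard.
  Stage I.1 is satisfied; the petitioner continues to bear the burden.
At Stage I.2 the petitioner must meet the balance of probabilities (weight is at least 50): on (b) the weight is 50, ≥ 50, so (b) meets the standard; on (c) the weight is 51, ≥ 50, so (c) meets the standard.
  Stage I.2 is satisfied; the onus moves to the respondent.
At Stage I.3 the respondent must meet the balance of probabilities (weight is at least 50): on (d) the weight is 85 less the opposing 35 gives net 50, which does reach 50, so (d) meets the standard; on (e) the weight is 58 less the opposing 5 gives net 53, ≥ 50, so (e) meets the standard.
  Stage I.3 carried; the final stage is satisfied.
With every stage satisfied, the respondent prevails on this issue.
— Issue II —
Stage II.1 — burden on petitioner; standard: the balance of probabilities (weight is at least 52).
    (f): 54 ≥ 52 [met]
  Stage II.1 carried; the burden shifts to the respondent.
Stage II.2 — burden on respondent; standard: a scintilla of evidence (weight is at least 13).
    (g): 86 − 75 = 11 < 13 [not met]
  Not every element is met, so the respondent fails to carry Stage II.2.
The petitioner prevails on this issue.
Per-issue: Issue I → respondent; Issue II → petitioner. The petitioner must prevail on every issue; overall, the respondent prevails.

respondent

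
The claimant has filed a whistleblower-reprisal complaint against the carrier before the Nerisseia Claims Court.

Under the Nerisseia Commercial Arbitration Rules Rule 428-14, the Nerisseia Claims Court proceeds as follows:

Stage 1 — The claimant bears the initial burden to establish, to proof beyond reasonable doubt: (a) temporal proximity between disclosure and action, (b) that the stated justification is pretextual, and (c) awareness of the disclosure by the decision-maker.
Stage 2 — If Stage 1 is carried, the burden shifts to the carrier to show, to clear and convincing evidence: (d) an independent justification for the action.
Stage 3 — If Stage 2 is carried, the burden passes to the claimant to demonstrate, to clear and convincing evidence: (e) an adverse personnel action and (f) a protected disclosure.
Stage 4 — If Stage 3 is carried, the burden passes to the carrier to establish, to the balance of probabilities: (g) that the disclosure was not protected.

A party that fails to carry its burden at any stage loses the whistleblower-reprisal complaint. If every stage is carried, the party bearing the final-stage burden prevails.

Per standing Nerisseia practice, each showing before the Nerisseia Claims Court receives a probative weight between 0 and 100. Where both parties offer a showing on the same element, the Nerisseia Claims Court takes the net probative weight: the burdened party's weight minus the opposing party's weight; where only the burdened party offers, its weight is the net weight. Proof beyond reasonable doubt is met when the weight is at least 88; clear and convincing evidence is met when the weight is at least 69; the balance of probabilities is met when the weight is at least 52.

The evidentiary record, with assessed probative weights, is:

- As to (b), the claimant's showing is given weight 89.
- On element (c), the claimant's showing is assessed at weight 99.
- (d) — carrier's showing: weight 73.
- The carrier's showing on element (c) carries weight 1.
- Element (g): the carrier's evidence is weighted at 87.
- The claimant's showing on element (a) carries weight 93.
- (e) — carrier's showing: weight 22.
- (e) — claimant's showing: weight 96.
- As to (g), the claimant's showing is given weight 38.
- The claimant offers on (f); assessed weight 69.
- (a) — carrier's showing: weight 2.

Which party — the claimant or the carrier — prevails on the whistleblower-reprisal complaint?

Stage 1 (claimant, proof beyond reasonable doubt, weight is at least 88): (a) net 93−2=91 ≥ 88 — meets; (b) 89 ≥ 88 — meets; (c) net 99−1=98 ≥ 88 — meets.
  Stage 1 carried; the burden shifts to the carrier.
Stage 2 (carrier, clear and convincing evidence, weight is at least 69): (d) 73 ≥ 69 — meets.
  Stage 2 is satisfied; the onus moves to the claimant.
Stage 3 (claimant, clear and convincing evidence, weight is at least 69): (e) net 96−22=74 ≥ 69 — meets; (f) 69 ≥ 69 — meets.
  Stage 3 is satisfied; the onus moves to the carrier.
Stage 4 (carrier, the balance of probabilities, weight is at least 52): (g) net 87−38=49 < 52 — fails.
  Not every element is met, so the carrier fails to carry Stage 4.
The analysis ends at Stage 4; the claimant prevails.

claimant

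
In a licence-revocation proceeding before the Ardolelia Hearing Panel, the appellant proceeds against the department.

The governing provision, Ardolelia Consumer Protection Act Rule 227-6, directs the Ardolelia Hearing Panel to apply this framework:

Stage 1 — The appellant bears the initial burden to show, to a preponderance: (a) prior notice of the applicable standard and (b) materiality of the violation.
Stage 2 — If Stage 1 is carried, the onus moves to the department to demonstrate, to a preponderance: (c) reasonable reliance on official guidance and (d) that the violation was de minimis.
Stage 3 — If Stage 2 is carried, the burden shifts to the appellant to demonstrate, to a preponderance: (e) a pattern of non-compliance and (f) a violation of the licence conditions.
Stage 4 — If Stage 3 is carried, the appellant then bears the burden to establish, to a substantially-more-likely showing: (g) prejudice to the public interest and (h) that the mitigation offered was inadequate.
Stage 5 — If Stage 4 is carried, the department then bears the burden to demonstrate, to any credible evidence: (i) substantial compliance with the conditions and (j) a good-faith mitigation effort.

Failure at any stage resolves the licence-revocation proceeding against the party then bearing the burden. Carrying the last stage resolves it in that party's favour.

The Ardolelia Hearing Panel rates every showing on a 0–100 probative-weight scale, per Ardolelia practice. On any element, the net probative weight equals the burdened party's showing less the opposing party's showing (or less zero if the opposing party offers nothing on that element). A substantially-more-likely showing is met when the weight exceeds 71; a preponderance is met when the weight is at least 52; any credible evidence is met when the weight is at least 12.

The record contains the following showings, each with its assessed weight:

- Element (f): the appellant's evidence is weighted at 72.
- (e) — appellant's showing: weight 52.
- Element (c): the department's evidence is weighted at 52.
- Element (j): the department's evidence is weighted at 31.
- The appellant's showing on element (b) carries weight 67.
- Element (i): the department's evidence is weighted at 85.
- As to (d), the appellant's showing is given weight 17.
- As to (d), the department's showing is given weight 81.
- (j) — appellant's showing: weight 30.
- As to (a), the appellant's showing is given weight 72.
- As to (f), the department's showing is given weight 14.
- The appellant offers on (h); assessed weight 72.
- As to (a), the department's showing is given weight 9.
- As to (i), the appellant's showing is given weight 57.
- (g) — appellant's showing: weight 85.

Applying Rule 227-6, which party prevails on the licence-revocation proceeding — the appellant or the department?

Stage 1 — burden on appellant; standard: a preponderance (weight is at least 52).
    (a): 72 − 9 = 63 ≥ 52 [met]
    (b): 67 ≥ 52 [met]
  Stage 1 carried; the burden shifts to the department.
Stage 2 — burden on department; standard: a preponderance (weight is at least 52).
    (c): 52 ≥ 52 [met]
    (d): 81 − 17 = 64 ≥ 52 [met]
  All elements met. The burden passes to the appellant.
Stage 3 — burden on appellant; standard: a preponderance (weight is at least 52).
    (e): 52 ≥ 52 [met]
    (f): 72 − 14 = 58 ≥ 52 [met]
  All elements met. The appellant retains the burden for Stage 4.
Stage 4 — burden on appellant; standard: a substantially-more-likely showing (weight exceeds 71).
    (g): 85 > 71 [met]
    (h): 72 > 71 [met]
  All elements met. The burden passes to the department.
Stage 5 — burden on department; standard: any credible evidence (weight is at least 12).
    (i): 85 − 57 = 28 ≥ 12 [met]
    (j): 31 − 30 = 1 < 12 [not met]
  Not every element is met, so the department fails to carry Stage 5.
So the appellant prevails.

appellant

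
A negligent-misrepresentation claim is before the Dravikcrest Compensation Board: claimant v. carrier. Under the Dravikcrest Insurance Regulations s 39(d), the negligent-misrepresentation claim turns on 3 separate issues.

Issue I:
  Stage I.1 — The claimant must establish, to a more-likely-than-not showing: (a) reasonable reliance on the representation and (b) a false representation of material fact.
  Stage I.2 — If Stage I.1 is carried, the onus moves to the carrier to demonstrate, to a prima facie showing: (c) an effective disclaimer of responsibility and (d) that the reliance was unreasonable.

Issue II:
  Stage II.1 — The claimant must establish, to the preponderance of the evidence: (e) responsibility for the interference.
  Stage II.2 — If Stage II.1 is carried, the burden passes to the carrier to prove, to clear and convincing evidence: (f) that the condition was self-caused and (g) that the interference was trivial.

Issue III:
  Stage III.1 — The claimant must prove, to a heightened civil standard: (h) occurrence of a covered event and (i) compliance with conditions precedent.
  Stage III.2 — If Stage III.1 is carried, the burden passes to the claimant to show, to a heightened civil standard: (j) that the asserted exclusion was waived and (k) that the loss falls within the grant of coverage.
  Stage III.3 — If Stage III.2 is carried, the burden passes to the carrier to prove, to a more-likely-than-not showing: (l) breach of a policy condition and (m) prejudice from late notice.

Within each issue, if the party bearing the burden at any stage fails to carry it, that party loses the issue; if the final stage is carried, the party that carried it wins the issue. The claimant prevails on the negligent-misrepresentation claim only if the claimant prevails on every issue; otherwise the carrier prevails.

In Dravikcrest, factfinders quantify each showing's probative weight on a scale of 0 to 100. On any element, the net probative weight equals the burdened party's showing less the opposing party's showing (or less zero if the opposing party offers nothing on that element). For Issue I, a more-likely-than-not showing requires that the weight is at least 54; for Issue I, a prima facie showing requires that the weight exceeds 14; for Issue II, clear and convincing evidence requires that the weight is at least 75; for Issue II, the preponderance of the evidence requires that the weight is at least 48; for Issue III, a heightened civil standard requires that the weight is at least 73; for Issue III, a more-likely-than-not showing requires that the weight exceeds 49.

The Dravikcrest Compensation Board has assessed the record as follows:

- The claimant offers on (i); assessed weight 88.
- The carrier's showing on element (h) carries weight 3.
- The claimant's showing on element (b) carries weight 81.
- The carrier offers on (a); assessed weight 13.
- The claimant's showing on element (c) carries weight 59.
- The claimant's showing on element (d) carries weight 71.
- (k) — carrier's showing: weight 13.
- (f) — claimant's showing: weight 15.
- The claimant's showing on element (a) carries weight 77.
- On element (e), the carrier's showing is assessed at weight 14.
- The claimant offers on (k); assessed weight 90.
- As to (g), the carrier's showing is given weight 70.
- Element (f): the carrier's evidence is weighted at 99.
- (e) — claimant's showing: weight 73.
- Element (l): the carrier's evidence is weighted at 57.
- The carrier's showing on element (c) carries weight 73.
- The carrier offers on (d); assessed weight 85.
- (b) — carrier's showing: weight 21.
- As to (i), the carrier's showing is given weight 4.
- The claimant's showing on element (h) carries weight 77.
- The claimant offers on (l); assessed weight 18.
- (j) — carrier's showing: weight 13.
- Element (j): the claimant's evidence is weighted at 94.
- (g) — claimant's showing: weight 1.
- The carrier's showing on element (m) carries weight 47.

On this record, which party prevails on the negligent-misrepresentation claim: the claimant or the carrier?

claimant

— Issue I —
Stage I.1 — burden on claimant; standard: a more-likely-than-not showing (weight is at least 54).
    (a): 77 − 13 = 64 ≥ 54 [met]
    (b): 81 − 21 = 60 ≥ 54 [met]
  All elements met. The burden passes to the carrier.
Stage I.2 — burden on carrier; standard: a prima facie showing (weight exceeds 14).
    (c): 73 − 59 = 14 ≤ 14 [not met]
    (d): 85 − 71 = 14 ≤ 14 [not met]
  Stage I.2 not carried; the carrier fails its burden.
So the claimant prevails on this issue.
— Issue II —
At Stage II.1 the claimant must meet the preponderance of the evidence (weight is at least 48): on (e) the weight is 73 less the opposing 14 gives net 59, which does reach 48, so (e) meets the standard.
  The claimant carries Stage II.1; the carrier now bears the burden.
At Stage II.2 the carrier must meet clear and convincing evidence (weight is at least 75): on (f) the weight is 99 less the opposing 15 gives net 84, which does reach 75, so (f) meets the standard; on (g) the weight is 70 less the opposing 1 gives net 69, < 75, so (g) does not meet the standard.
  The carrier does not carry Stage II.2.
The claimant prevails on this issue.
— Issue III —
At Stage III.1 the claimant must meet a heightened civil standard (weight is at least 73): on (h) the weight is 77 less the opposing 3 gives net 74, which does reach 73, so (h) meets the standard; on (i) the weight is 88 less the opposing 4 gives net 84, ≥ 73, so (i) meets the standard.
  Stage III.1 is satisfied; the claimant continues to bear the burden.
At Stage III.2 the claimant must meet a heightened civil standard (weight is at least 73): on (j) the weight is 94 less the opposing 13 gives net 81, which does reach 73, so (j) meets the standard; on (k) the weight is 90 less the opposing 13 gives net 77, which does reach 73, so (k) meets the standard.
  The claimant carries Stage III.2; the carrier now bears the burden.
At Stage III.3 the carrier must meet a more-likely-than-not showing (weight exceeds 49): on (l) the weight is 57 less the opposing 18 gives net 39, which does not exceed 49, so (l) does not meet the standard; on (m) the weight is 47, which does not exceed 49, so (m) does not meet the standard.
  Not every element is met, so the carrier fails to carry Stage III.3.
The claimant prevails on this issue.
Per-issue: Issue I → claimant; Issue II → claimant; Issue III → claimant. The claimant must prevail on every issue; overall, the claimant prevails.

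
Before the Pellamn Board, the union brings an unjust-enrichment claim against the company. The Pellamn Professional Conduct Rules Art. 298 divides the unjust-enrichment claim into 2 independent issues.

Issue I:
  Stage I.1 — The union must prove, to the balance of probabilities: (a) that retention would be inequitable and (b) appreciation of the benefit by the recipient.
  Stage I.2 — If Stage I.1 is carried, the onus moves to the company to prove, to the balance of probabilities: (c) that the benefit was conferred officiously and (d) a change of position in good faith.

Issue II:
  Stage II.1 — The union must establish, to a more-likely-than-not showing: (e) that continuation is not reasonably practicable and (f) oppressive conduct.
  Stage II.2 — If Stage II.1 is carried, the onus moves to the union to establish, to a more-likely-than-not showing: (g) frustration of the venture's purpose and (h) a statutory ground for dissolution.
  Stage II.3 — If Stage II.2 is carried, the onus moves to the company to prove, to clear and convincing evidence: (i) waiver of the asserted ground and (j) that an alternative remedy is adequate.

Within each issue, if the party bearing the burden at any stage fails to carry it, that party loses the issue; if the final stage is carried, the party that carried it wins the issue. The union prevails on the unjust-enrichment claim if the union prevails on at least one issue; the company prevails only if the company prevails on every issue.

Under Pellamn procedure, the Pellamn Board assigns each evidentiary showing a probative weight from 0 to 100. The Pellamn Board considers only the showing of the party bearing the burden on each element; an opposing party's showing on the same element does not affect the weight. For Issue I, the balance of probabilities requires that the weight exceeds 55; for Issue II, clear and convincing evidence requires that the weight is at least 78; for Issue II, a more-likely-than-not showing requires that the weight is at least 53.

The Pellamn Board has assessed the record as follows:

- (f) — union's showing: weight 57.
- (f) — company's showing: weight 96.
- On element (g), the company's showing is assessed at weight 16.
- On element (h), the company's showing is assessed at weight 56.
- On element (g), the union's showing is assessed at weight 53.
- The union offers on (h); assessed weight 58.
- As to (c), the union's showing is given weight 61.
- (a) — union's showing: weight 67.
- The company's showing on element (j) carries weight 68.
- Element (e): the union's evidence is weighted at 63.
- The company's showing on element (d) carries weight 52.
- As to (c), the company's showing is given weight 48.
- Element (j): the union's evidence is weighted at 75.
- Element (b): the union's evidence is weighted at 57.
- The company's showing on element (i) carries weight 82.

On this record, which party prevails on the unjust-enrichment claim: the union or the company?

union

— Issue I —
Stage I.1 — burden on union; standard: the balance of probabilities (weight exceeds 55).
    (a): 67 > 55 [met]
    (b): 57 > 55 [met]
  Stage I.1 is satisfied; the onus moves to the company.
Stage I.2 — burden on company; standard: the balance of probabilities (weight exceeds 55).
    (c): 48 (union's 61 disregarded) ≤ 55 [not met]
    (d): 52 ≤ 55 [not met]
  The company does not carry Stage I.2.
So the union prevails on this issue.
— Issue II —
Stage II.1 (union, a more-likely-than-not showing, weight is at least 53): (e) 63 ≥ 53 — meets; (f) 57 (company's 96 disregarded) ≥ 53 — meets.
  Stage II.1 is satisfied; the union continues to bear the burden.
Stage II.2 (union, a more-likely-than-not showing, weight is at least 53): (g) 53 (company's 16 disregarded) ≥ 53 — meets; (h) 58 (company's 56 disregarded) ≥ 53 — meets.
  Stage II.2 is satisfied; the onus moves to the company.
Stage II.3 (company, clear and convincing evidence, weight is at least 78): (i) 82 ≥ 78 — meets; (j) 68 (union's 75 disregarded) < 78 — fails.
  The company does not carry Stage II.3.
The union prevails on this issue.
Per-issue: Issue I → union; Issue II → union. The union must prevail on at least one issue; overall, the union prevails.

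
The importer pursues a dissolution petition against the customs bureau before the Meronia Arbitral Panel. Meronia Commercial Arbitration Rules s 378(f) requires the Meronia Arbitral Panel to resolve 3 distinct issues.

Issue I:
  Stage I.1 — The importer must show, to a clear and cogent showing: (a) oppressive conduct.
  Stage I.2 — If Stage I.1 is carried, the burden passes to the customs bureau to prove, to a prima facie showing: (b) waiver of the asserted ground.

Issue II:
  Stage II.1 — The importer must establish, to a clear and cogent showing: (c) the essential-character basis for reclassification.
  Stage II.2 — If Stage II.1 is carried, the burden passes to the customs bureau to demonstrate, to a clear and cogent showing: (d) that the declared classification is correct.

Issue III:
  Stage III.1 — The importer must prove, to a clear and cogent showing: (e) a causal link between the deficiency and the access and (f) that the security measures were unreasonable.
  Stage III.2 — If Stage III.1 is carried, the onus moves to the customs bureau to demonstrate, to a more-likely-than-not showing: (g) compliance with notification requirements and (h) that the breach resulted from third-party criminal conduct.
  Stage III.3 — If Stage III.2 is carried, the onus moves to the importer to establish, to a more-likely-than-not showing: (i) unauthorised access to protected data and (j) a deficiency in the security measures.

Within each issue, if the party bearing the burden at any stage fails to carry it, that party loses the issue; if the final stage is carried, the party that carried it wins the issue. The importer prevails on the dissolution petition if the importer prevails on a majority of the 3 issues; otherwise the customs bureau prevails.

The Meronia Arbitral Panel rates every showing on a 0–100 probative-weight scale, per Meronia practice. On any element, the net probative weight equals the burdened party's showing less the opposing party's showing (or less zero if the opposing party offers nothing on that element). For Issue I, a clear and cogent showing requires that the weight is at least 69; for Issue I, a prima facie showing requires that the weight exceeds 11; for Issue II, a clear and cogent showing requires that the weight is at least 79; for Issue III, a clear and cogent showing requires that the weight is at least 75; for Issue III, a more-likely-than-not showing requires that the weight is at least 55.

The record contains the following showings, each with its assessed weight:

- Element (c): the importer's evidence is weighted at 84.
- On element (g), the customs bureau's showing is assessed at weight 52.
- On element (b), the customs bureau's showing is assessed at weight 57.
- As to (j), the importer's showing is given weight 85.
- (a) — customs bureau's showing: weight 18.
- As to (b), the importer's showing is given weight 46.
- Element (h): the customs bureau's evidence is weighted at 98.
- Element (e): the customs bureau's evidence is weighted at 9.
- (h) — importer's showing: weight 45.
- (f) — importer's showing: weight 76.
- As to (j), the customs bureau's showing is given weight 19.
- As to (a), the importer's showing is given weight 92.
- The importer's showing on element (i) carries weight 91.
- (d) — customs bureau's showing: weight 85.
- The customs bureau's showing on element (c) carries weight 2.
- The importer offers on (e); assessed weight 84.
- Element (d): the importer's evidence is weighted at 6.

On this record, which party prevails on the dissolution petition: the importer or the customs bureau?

importer

— Issue I —
Stage I.1 (importer, a clear and cogent showing, weight is at least 69): (a) net 92−18=74 ≥ 69 — meets.
  Stage I.1 carried; the burden shifts to the customs bureau.
Stage I.2 (customs bureau, a prima facie showing, weight exceeds 11): (b) net 57−46=11 ≤ 11 — fails.
  Not every element is met, so the customs bureau fails to carry Stage I.2.
The analysis ends at Stage I.2; the importer prevails on this issue.
— Issue II —
At Stage II.1 the importer must meet a clear and cogent showing (weight is at least 79): on (c) the weight is 84 less the opposing 2 gives net 82, ≥ 79, so (c) meets the standard.
  All elements met. The burden passes to the customs bureau.
At Stage II.2 the customs bureau must meet a clear and cogent showing (weight is at least 79): on (d) the weight is 85 less the opposing 6 gives net 79, ≥ 79, so (d) meets the standard.
  The customs bureau carries the last stage.
Every stage carried; the customs bureau prevails on this issue.
— Issue III —
Stage III.1 (importer, a clear and cogent showing, weight is at least 75): (e) net 84−9=75 ≥ 75 — meets; (f) 76 ≥ 75 — meets.
  The importer carries Stage III.1; the customs bureau now bears the burden.
Stage III.2 (customs bureau, a more-likely-than-not showing, weight is at least 55): (g) 52 < 55 — fails; (h) net 98−45=53 < 55 — fails.
  The customs bureau does not carry Stage III.2.
The analysis ends at Stage III.2; the importer prevails on this issue.
Per-issue: Issue I → importer; Issue II → customs bureau; Issue III → importer. The importer must prevail on a majority of issues; overall, the importer prevails.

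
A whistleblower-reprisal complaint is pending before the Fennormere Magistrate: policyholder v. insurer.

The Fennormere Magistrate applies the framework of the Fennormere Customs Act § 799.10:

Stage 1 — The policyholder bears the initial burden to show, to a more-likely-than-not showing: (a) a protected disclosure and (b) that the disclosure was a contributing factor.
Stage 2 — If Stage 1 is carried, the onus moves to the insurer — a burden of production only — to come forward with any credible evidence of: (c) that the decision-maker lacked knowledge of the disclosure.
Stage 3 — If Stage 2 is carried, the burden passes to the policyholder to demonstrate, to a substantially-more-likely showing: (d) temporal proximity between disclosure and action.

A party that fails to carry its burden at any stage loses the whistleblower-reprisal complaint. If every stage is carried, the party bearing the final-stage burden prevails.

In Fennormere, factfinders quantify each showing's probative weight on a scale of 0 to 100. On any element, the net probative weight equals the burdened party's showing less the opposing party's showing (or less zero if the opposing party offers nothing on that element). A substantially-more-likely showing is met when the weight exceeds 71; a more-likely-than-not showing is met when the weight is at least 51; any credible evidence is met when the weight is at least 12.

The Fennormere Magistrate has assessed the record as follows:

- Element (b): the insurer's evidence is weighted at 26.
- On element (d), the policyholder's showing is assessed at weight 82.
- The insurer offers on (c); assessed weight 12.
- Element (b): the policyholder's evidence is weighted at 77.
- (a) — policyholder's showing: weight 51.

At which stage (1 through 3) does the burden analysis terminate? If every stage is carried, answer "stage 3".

Stage 1 (policyholder, a more-likely-than-not showing, weight is at least 51): (a) 51 ≥ 51 — meets; (b) net 77−26=51 ≥ 51 — meets.
  Stage 1 is satisfied; the onus moves to the insurer.
Stage 2 (insurer, any credible evidence, weight is at least 12): (c) 12 ≥ 12 — meets.
  All elements met. The burden passes to the policyholder.
Stage 3 (policyholder, a substantially-more-likely showing, weight exceeds 71): (d) 82 > 71 — meets.
  All elements met at the final stage.
With every stage satisfied, the policyholder prevails.

stage 3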